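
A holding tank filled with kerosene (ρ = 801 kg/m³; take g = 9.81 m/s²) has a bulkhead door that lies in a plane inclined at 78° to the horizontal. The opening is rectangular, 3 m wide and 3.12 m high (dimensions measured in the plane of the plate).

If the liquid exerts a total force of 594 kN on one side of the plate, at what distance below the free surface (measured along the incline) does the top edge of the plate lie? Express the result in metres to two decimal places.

y_top ≈ 6.70 m

γ = ρg = 801 × 9.81 / 1000 = 7.85781 kN/m³.
A = 3 × 3.12 = 9.36 m².
From F = γ·h_c·A, the centroid depth is h_c = 594/(7.85781 × 9.36) = 8.07624 m.
Let θ = 78° be the plate's angle to the horizontal; measure y along the incline from where the plane meets the free surface. Vertical depth h = y·sinθ with sinθ = 0.978148.
Along the incline, y_c = h_c/sinθ = 8.07624/0.978148 = 8.25666 m.
The centroid lies 3.12/2 = 1.56 m below the top edge, so the top edge sits at y_top = 8.25666 − 1.56 = 6.69666 m along the incline.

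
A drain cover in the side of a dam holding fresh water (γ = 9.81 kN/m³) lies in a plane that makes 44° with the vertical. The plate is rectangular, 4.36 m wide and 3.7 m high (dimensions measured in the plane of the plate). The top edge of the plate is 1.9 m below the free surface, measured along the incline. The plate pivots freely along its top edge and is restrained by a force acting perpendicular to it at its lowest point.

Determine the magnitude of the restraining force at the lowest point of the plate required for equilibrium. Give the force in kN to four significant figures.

P ≈ 248.5 kN

γ = 9.81 kN/m³.
The plate makes 44° with the vertical, i.e. θ = 90° − 44° = 46° to the horizontal. Measuring y along the incline from the free-surface line, vertical depth h = y·sinθ with sinθ = 0.719340.
The centroid lies 3.7/2 = 1.85 m below the top edge, so y_c = 1.9 + 1.85 = 3.75 m and h_c = 3.75 × 0.719340 = 2.69752 m.
A = 4.36 × 3.7 = 16.132 m².
Resultant F = γ·h_c·A = 9.81 × 2.69752 × 16.132 = 426.896 kN.
I_c = b·h³/12 = 4.36 × 3.7³/12 = 18.4039 m⁴.
Centre of pressure: y_p = y_c + I_c/(y_c·A) = 3.75 + 18.4039/(3.75 × 16.132) = 3.75 + 0.304222 = 4.05422 m along the plane.
The resultant acts 1.85 + 0.304222 = 2.15422 m (along the plate) below the hinge at the top edge, so the moment about the hinge is M = F × 2.15422 = 426.896 × 2.15422 = 919.628 kN·m.
A normal force at the bottom, 3.7 m from the hinge, must supply this moment: P = 919.628/3.7 = 248.548 kN.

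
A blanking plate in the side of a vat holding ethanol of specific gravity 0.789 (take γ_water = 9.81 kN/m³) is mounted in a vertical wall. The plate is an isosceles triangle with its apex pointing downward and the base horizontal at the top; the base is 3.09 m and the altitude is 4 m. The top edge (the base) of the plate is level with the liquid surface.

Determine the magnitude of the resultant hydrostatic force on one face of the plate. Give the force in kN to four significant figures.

F ≈ 63.78 kN

γ = 0.789 × 9.81 = 7.74009 kN/m³.
With the apex down, the centroid sits h/3 = 4/3 = 1.33333 m below the base (the top edge), so the centroid depth is h_c = 1.33333 m.
A = ½ × 3.09 × 4 = 6.18 m².
Resultant F = γ·h_c·A = 7.74009 × 1.33333 × 6.18 = 63.7782 kN.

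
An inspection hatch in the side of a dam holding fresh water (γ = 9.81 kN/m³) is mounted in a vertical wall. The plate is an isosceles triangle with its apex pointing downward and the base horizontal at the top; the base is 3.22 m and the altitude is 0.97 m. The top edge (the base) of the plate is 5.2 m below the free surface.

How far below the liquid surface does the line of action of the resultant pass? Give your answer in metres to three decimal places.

h_p = 5.533 m

γ = 9.81 kN/m³.
With the apex down, the centroid sits h/3 = 0.97/3 = 0.323333 m below the base (the top edge), so the centroid depth is h_c = 5.2 + 0.323333 = 5.52333 m.
A = ½ × 3.22 × 0.97 = 1.5617 m².
Resultant F = γ·h_c·A = 9.81 × 5.52333 × 1.5617 = 84.6189 kN.
I_c = b·h³/36 = 3.22 × 0.97³/36 = 0.0816335 m⁴.
Centre of pressure: y_p = y_c + I_c/(y_c·A) = 5.52333 + 0.0816335/(5.52333 × 1.5617) = 5.52333 + 0.00946389 = 5.53279 m along the plane.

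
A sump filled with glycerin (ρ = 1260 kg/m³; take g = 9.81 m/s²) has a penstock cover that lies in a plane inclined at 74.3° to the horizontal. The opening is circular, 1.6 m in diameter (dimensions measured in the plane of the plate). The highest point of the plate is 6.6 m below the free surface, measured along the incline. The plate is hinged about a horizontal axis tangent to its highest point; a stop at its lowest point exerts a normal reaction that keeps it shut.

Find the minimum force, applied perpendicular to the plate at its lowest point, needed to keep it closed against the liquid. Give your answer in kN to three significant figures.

P ≈ 90.9 kN

γ = ρg = 1260 × 9.81 / 1000 = 12.3606 kN/m³.
Let θ = 74.3° be the plate's angle to the horizontal; measure y along the incline from where the plane meets the free surface. Vertical depth h = y·sinθ with sinθ = 0.962692.
The centroid is at the centre, 0.8 m below the top of the plate, so y_c = 6.6 + 0.8 = 7.4 m and h_c = 7.4 × 0.962692 = 7.12392 m.
A = π(0.8)² = 2.01062 m².
Resultant F = γ·h_c·A = 12.3606 × 7.12392 × 2.01062 = 177.047 kN.
I_c = πr⁴/4 = π × 0.8⁴/4 = 0.321699 m⁴.
Centre of pressure: y_p = y_c + I_c/(y_c·A) = 7.4 + 0.321699/(7.4 × 2.01062) = 7.4 + 0.0216216 = 7.42162 m along the plane.
The resultant acts 0.8 + 0.0216216 = 0.821622 m (along the plate) below the hinge at the top edge, so the moment about the hinge is M = F × 0.821622 = 177.047 × 0.821622 = 145.466 kN·m.
A normal force at the bottom, 1.6 m from the hinge, must supply this moment: P = 145.466/1.6 = 90.9163 kN.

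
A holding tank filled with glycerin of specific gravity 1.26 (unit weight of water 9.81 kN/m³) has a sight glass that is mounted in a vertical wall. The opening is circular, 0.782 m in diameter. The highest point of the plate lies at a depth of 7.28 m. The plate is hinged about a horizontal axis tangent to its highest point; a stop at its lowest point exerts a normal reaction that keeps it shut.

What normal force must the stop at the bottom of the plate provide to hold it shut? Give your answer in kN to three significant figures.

γ = 1.26 × 9.81 = 12.3606 kN/m³.
The centroid is at the centre, 0.391 m below the top of the plate, so the centroid depth is h_c = 7.28 + 0.391 = 7.671 m.
A = π(0.391)² = 0.48029 m².
Resultant F = γ·h_c·A = 12.3606 × 7.671 × 0.48029 = 45.5402 kN.
I_c = πr⁴/4 = π × 0.391⁴/4 = 0.0183568 m⁴.
Centre of pressure: y_p = y_c + I_c/(y_c·A) = 7.671 + 0.0183568/(7.671 × 0.48029) = 7.671 + 0.00498243 = 7.67598 m along the plane.
The resultant acts 0.391 + 0.00498243 = 0.395982 m (along the plate) below the hinge at the top edge, so the moment about the hinge is M = F × 0.395982 = 45.5402 × 0.395982 = 18.0331 kN·m.
A normal force at the bottom, 0.782 m from the hinge, must supply this moment: P = 18.0331/0.782 = 23.0602 kN.

P ≈ 23.1 kN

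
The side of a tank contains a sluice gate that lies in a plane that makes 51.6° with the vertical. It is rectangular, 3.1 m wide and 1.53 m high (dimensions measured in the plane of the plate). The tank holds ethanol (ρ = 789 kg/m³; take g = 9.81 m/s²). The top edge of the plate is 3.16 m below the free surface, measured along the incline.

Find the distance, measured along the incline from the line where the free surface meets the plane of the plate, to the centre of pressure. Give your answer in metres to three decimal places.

γ = ρg = 789 × 9.81 / 1000 = 7.74009 kN/m³.
The plate makes 51.6° with the vertical, i.e. θ = 90° − 51.6° = 38.4° to the horizontal. Measuring y along the incline from the free-surface line, vertical depth h = y·sinθ with sinθ = 0.621148.
The centroid lies 1.53/2 = 0.765 m below the top edge, so y_c = 3.16 + 0.765 = 3.925 m and h_c = 3.925 × 0.621148 = 2.43801 m.
A = 3.1 × 1.53 = 4.743 m².
Resultant F = γ·h_c·A = 7.74009 × 2.43801 × 4.743 = 89.5024 kN.
I_c = b·h³/12 = 3.1 × 1.53³/12 = 0.925241 m⁴.
Centre of pressure: y_p = y_c + I_c/(y_c·A) = 3.925 + 0.925241/(3.925 × 4.743) = 3.925 + 0.0497007 = 3.9747 m along the plane.

y_p = 3.975 m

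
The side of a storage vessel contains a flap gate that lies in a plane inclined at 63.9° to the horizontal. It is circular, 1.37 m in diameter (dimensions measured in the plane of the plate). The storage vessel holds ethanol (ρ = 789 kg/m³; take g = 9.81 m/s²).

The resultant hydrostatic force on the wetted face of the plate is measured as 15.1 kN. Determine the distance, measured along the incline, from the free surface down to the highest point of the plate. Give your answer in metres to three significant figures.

γ = ρg = 789 × 9.81 / 1000 = 7.74009 kN/m³.
A = π(0.685)² = 1.47411 m².
From F = γ·h_c·A, the centroid depth is h_c = 15.1/(7.74009 × 1.47411) = 1.32343 m.
Let θ = 63.9° be the plate's angle to the horizontal; measure y along the incline from where the plane meets the free surface. Vertical depth h = y·sinθ with sinθ = 0.898028.
Along the incline, y_c = h_c/sinθ = 1.32343/0.898028 = 1.47371 m.
The centroid is at the centre, 0.685 m below the top of the plate, so the highest point sits at y_top = 1.47371 − 0.685 = 0.78871 m along the incline.

y_top ≈ 0.789 m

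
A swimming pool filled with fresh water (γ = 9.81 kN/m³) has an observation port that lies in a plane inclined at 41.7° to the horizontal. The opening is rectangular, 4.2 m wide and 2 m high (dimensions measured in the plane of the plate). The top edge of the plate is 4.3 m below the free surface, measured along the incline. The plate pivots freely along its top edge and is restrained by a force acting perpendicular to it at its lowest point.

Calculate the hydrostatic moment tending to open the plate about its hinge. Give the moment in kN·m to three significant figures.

M ≈ 309 kN·m

γ = 9.81 kN/m³.
Let θ = 41.7° be the plate's angle to the horizontal; measure y along the incline from where the plane meets the free surface. Vertical depth h = y·sinθ with sinθ = 0.665230.
The centroid lies 2/2 = 1 m below the top edge, so y_c = 4.3 + 1 = 5.3 m and h_c = 5.3 × 0.665230 = 3.52572 m.
A = 4.2 × 2 = 8.4 m².
Resultant F = γ·h_c·A = 9.81 × 3.52572 × 8.4 = 290.533 kN.
I_c = b·h³/12 = 4.2 × 2³/12 = 2.8 m⁴.
Centre of pressure: y_p = y_c + I_c/(y_c·A) = 5.3 + 2.8/(5.3 × 8.4) = 5.3 + 0.0628931 = 5.36289 m along the plane.
The resultant acts 1 + 0.0628931 = 1.06289 m (along the plate) below the hinge at the top edge, so the moment about the hinge is M = F × 1.06289 = 290.533 × 1.06289 = 308.805 kN·m.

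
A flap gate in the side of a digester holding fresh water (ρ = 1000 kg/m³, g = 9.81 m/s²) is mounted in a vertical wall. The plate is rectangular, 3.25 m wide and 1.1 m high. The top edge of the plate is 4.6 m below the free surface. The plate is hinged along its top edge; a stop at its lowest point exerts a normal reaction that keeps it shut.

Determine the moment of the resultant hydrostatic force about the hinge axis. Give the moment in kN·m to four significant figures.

M ≈ 102.9 kN·m

γ = ρg = 1000 × 9.81 = 9810 N/m³ = 9.81 kN/m³.
The centroid lies 1.1/2 = 0.55 m below the top edge, so the centroid depth is h_c = 4.6 + 0.55 = 5.15 m.
A = 3.25 × 1.1 = 3.575 m².
Resultant F = γ·h_c·A = 9.81 × 5.15 × 3.575 = 180.614 kN.
I_c = b·h³/12 = 3.25 × 1.1³/12 = 0.360479 m⁴.
Centre of pressure: y_p = y_c + I_c/(y_c·A) = 5.15 + 0.360479/(5.15 × 3.575) = 5.15 + 0.0195793 = 5.16958 m along the plane.
The resultant acts 0.55 + 0.0195793 = 0.569579 m (along the plate) below the hinge at the top edge, so the moment about the hinge is M = F × 0.569579 = 180.614 × 0.569579 = 102.874 kN·m.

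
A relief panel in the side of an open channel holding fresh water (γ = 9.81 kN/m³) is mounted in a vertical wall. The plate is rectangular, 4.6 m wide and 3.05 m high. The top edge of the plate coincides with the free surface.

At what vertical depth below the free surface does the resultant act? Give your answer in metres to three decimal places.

h_p = 2.033 m

γ = 9.81 kN/m³.
The centroid lies 3.05/2 = 1.525 m below the top edge, so the centroid depth is h_c = 1.525 m.
A = 4.6 × 3.05 = 14.03 m².
Resultant F = γ·h_c·A = 9.81 × 1.525 × 14.03 = 209.892 kN.
I_c = b·h³/12 = 4.6 × 3.05³/12 = 10.8762 m⁴.
Centre of pressure: y_p = y_c + I_c/(y_c·A) = 1.525 + 10.8762/(1.525 × 14.03) = 1.525 + 0.508335 = 2.03334 m along the plane.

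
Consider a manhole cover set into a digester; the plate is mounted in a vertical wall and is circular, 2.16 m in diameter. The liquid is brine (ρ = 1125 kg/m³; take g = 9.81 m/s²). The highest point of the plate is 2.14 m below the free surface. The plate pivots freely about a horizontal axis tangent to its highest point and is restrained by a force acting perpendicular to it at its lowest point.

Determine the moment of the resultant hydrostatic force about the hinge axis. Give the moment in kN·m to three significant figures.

γ = ρg = 1125 × 9.81 / 1000 = 11.03625 kN/m³.
The centroid is at the centre, 1.08 m below the top of the plate, so the centroid depth is h_c = 2.14 + 1.08 = 3.22 m.
A = π(1.08)² = 3.66435 m².
Resultant F = γ·h_c·A = 11.03625 × 3.22 × 3.66435 = 130.219 kN.
I_c = πr⁴/4 = π × 1.08⁴/4 = 1.06853 m⁴.
Centre of pressure: y_p = y_c + I_c/(y_c·A) = 3.22 + 1.06853/(3.22 × 3.66435) = 3.22 + 0.0905595 = 3.31056 m along the plane.
The resultant acts 1.08 + 0.0905595 = 1.17056 m (along the plate) below the hinge at the top edge, so the moment about the hinge is M = F × 1.17056 = 130.219 × 1.17056 = 152.429 kN·m.

M ≈ 152 kN·m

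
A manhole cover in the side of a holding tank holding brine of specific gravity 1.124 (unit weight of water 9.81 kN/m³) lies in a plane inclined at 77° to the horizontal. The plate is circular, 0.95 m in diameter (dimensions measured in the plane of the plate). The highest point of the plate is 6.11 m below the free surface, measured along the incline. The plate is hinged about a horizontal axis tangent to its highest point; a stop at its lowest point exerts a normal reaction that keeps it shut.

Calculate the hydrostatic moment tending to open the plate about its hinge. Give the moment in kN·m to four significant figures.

γ = 1.124 × 9.81 = 11.02644 kN/m³.
Let θ = 77° be the plate's angle to the horizontal; measure y along the incline from where the plane meets the free surface. Vertical depth h = y·sinθ with sinθ = 0.974370.
The centroid is at the centre, 0.475 m below the top of the plate, so y_c = 6.11 + 0.475 = 6.585 m and h_c = 6.585 × 0.974370 = 6.41623 m.
A = π(0.475)² = 0.708822 m².
Resultant F = γ·h_c·A = 11.02644 × 6.41623 × 0.708822 = 50.1479 kN.
I_c = πr⁴/4 = π × 0.475⁴/4 = 0.039982 m⁴.
Centre of pressure: y_p = y_c + I_c/(y_c·A) = 6.585 + 0.039982/(6.585 × 0.708822) = 6.585 + 0.00856587 = 6.59357 m along the plane.
The resultant acts 0.475 + 0.00856587 = 0.483566 m (along the plate) below the hinge at the top edge, so the moment about the hinge is M = F × 0.483566 = 50.1479 × 0.483566 = 24.2498 kN·m.

M ≈ 24.25 kN·m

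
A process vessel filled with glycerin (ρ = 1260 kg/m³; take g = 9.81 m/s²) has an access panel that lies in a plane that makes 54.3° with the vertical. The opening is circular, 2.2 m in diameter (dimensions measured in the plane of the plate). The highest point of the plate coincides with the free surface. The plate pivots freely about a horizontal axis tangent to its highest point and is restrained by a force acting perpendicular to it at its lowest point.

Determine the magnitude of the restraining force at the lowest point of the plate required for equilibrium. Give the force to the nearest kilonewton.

P ≈ 19 kN

γ = ρg = 1260 × 9.81 / 1000 = 12.3606 kN/m³.
The plate makes 54.3° with the vertical, i.e. θ = 90° − 54.3° = 35.7° to the horizontal. Measuring y along the incline from the free-surface line, vertical depth h = y·sinθ with sinθ = 0.583541.
The centroid is at the centre, 1.1 m below the top of the plate, so y_c = 1.1 m and h_c = 1.1 × 0.583541 = 0.641895 m.
A = π(1.1)² = 3.80133 m².
Resultant F = γ·h_c·A = 12.3606 × 0.641895 × 3.80133 = 30.1605 kN.
I_c = πr⁴/4 = π × 1.1⁴/4 = 1.1499 m⁴.
Centre of pressure: y_p = y_c + I_c/(y_c·A) = 1.1 + 1.1499/(1.1 × 3.80133) = 1.1 + 0.274999 = 1.375 m along the plane.
The resultant acts 1.1 + 0.274999 = 1.375 m (along the plate) below the hinge at the top edge, so the moment about the hinge is M = F × 1.375 = 30.1605 × 1.375 = 41.4707 kN·m.
A normal force at the bottom, 2.2 m from the hinge, must supply this moment: P = 41.4707/2.2 = 18.8503 kN.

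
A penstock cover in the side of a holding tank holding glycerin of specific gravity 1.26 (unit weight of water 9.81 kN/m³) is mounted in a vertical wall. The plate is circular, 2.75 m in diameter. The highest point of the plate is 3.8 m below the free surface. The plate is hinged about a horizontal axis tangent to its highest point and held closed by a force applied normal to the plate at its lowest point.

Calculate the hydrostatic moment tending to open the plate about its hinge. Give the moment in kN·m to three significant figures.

γ = 1.26 × 9.81 = 12.3606 kN/m³.
The centroid is at the centre, 1.375 m below the top of the plate, so the centroid depth is h_c = 3.8 + 1.375 = 5.175 m.
A = π(1.375)² = 5.93957 m².
Resultant F = γ·h_c·A = 12.3606 × 5.175 × 5.93957 = 379.931 kN.
I_c = πr⁴/4 = π × 1.375⁴/4 = 2.80738 m⁴.
Centre of pressure: y_p = y_c + I_c/(y_c·A) = 5.175 + 2.80738/(5.175 × 5.93957) = 5.175 + 0.0913347 = 5.26633 m along the plane.
The resultant acts 1.375 + 0.0913347 = 1.46633 m (along the plate) below the hinge at the top edge, so the moment about the hinge is M = F × 1.46633 = 379.931 × 1.46633 = 557.104 kN·m.

M ≈ 557 kN·m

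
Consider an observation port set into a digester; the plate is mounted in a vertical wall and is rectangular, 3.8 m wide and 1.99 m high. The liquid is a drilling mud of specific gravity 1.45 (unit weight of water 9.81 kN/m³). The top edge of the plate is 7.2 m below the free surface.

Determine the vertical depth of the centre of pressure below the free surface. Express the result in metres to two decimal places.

h_p = 8.24 m

γ = 1.45 × 9.81 = 14.2245 kN/m³.
The centroid lies 1.99/2 = 0.995 m below the top edge, so the centroid depth is h_c = 7.2 + 0.995 = 8.195 m.
A = 3.8 × 1.99 = 7.562 m².
Resultant F = γ·h_c·A = 14.2245 × 8.195 × 7.562 = 881.501 kN.
I_c = b·h³/12 = 3.8 × 1.99³/12 = 2.49552 m⁴.
Centre of pressure: y_p = y_c + I_c/(y_c·A) = 8.195 + 2.49552/(8.195 × 7.562) = 8.195 + 0.0402694 = 8.23527 m along the plane.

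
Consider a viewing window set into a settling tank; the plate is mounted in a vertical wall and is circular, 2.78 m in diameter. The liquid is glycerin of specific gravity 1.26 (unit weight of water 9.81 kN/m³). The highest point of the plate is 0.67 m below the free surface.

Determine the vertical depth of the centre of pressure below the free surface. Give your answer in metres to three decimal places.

γ = 1.26 × 9.81 = 12.3606 kN/m³.
The centroid is at the centre, 1.39 m below the top of the plate, so the centroid depth is h_c = 0.67 + 1.39 = 2.06 m.
A = π(1.39)² = 6.06987 m².
Resultant F = γ·h_c·A = 12.3606 × 2.06 × 6.06987 = 154.556 kN.
I_c = πr⁴/4 = π × 1.39⁴/4 = 2.9319 m⁴.
Centre of pressure: y_p = y_c + I_c/(y_c·A) = 2.06 + 2.9319/(2.06 × 6.06987) = 2.06 + 0.234478 = 2.29448 m along the plane.

h_p = 2.294 m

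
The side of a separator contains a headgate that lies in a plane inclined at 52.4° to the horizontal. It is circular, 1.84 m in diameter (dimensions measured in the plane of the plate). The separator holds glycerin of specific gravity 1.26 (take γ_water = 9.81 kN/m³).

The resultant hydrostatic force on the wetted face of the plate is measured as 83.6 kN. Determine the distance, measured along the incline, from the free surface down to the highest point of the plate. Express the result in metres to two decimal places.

γ = 1.26 × 9.81 = 12.3606 kN/m³.
A = π(0.92)² = 2.65904 m².
From F = γ·h_c·A, the centroid depth is h_c = 83.6/(12.3606 × 2.65904) = 2.54356 m.
Let θ = 52.4° be the plate's angle to the horizontal; measure y along the incline from where the plane meets the free surface. Vertical depth h = y·sinθ with sinθ = 0.792290.
Along the incline, y_c = h_c/sinθ = 2.54356/0.792290 = 3.21039 m.
The centroid is at the centre, 0.92 m below the top of the plate, so the highest point sits at y_top = 3.21039 − 0.92 = 2.29039 m along the incline.

y_top ≈ 2.29 m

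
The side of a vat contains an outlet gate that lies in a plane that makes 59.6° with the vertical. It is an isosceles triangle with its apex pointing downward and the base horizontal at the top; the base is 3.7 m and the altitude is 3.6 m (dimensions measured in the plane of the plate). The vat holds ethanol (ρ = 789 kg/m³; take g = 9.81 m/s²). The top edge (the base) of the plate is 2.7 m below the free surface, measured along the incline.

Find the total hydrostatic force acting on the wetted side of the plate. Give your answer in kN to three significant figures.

F ≈ 102 kN

γ = ρg = 789 × 9.81 / 1000 = 7.74009 kN/m³.
The plate makes 59.6° with the vertical, i.e. θ = 90° − 59.6° = 30.4° to the horizontal. Measuring y along the incline from the free-surface line, vertical depth h = y·sinθ with sinθ = 0.506034.
With the apex down, the centroid sits h/3 = 3.6/3 = 1.2 m below the base (the top edge), so y_c = 2.7 + 1.2 = 3.9 m and h_c = 3.9 × 0.506034 = 1.97353 m.
A = ½ × 3.7 × 3.6 = 6.66 m².
Resultant F = γ·h_c·A = 7.74009 × 1.97353 × 6.66 = 101.733 kN.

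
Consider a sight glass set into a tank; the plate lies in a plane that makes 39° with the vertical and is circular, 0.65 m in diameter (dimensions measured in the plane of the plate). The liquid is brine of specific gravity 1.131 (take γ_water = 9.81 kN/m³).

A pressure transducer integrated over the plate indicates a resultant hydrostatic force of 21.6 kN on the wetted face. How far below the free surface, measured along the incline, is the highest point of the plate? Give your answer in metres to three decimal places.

γ = 1.131 × 9.81 = 11.09511 kN/m³.
A = π(0.325)² = 0.331831 m².
From F = γ·h_c·A, the centroid depth is h_c = 21.6/(11.09511 × 0.331831) = 5.86685 m.
The plate makes 39° with the vertical, i.e. θ = 90° − 39° = 51° to the horizontal. Measuring y along the incline from the free-surface line, vertical depth h = y·sinθ with sinθ = 0.777146.
Along the incline, y_c = h_c/sinθ = 5.86685/0.777146 = 7.54922 m.
The centroid is at the centre, 0.325 m below the top of the plate, so the highest point sits at y_top = 7.54922 − 0.325 = 7.22422 m along the incline.

y_top ≈ 7.224 m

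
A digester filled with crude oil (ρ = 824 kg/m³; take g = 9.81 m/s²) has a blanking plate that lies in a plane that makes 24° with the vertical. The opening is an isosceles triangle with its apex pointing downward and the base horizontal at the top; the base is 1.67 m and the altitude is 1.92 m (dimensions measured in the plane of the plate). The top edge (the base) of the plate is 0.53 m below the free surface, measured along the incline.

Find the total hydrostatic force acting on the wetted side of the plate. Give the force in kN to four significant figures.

F ≈ 13.85 kN

γ = ρg = 824 × 9.81 / 1000 = 8.08344 kN/m³.
The plate makes 24° with the vertical, i.e. θ = 90° − 24° = 66° to the horizontal. Measuring y along the incline from the free-surface line, vertical depth h = y·sinθ with sinθ = 0.913545.
With the apex down, the centroid sits h/3 = 1.92/3 = 0.64 m below the base (the top edge), so y_c = 0.53 + 0.64 = 1.17 m and h_c = 1.17 × 0.913545 = 1.06885 m.
A = ½ × 1.67 × 1.92 = 1.6032 m².
Resultant F = γ·h_c·A = 8.08344 × 1.06885 × 1.6032 = 13.8516 kN.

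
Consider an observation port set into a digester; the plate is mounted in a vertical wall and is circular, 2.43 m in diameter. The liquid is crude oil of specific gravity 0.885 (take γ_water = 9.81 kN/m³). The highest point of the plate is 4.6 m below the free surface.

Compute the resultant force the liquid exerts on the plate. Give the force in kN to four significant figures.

F ≈ 234.1 kN

γ = 0.885 × 9.81 = 8.68185 kN/m³.
The centroid is at the centre, 1.215 m below the top of the plate, so the centroid depth is h_c = 4.6 + 1.215 = 5.815 m.
A = π(1.215)² = 4.6377 m².
Resultant F = γ·h_c·A = 8.68185 × 5.815 × 4.6377 = 234.134 kN.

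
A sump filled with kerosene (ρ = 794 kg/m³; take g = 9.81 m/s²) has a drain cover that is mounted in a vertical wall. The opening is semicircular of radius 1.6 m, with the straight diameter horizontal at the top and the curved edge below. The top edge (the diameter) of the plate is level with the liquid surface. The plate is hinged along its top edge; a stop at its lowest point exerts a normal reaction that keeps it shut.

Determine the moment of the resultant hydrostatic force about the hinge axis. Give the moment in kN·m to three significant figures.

γ = ρg = 794 × 9.81 / 1000 = 7.78914 kN/m³.
The centroid of a semicircle lies 4r/(3π) = 0.679061 m from the diameter, here below the top edge, so the centroid depth is h_c = 0.679061 m.
A = πr²/2 = π × 1.6²/2 = 4.02124 m².
Resultant F = γ·h_c·A = 7.78914 × 0.679061 × 4.02124 = 21.2695 kN.
I_c = (π/8 − 8/(9π))·r⁴ = 0.109757 × 1.6⁴ = 0.719303 m⁴.
Centre of pressure: y_p = y_c + I_c/(y_c·A) = 0.679061 + 0.719303/(0.679061 × 4.02124) = 0.679061 + 0.263417 = 0.942478 m along the plane.
The resultant acts 0.679061 + 0.263417 = 0.942478 m (along the plate) below the hinge at the top edge, so the moment about the hinge is M = F × 0.942478 = 21.2695 × 0.942478 = 20.046 kN·m.

M ≈ 20.0 kN·m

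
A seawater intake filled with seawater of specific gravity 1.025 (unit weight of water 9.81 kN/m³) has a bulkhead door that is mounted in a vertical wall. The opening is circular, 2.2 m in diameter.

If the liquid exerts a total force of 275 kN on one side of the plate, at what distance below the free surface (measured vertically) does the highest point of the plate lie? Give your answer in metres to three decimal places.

γ = 1.025 × 9.81 = 10.05525 kN/m³.
A = π(1.1)² = 3.80133 m².
From F = γ·h_c·A, the centroid depth is h_c = 275/(10.05525 × 3.80133) = 7.19456 m.
The centroid is at the centre, 1.1 m below the top of the plate, so the highest point sits at h_top = 7.19456 − 1.1 = 6.09456 m below the surface.

d_top ≈ 6.095 m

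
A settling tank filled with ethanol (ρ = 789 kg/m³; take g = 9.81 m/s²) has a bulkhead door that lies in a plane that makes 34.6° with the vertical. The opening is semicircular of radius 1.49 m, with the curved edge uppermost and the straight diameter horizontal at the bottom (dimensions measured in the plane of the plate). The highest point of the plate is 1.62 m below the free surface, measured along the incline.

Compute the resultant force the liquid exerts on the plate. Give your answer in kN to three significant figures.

F ≈ 55.0 kN

γ = ρg = 789 × 9.81 / 1000 = 7.74009 kN/m³.
The plate makes 34.6° with the vertical, i.e. θ = 90° − 34.6° = 55.4° to the horizontal. Measuring y along the incline from the free-surface line, vertical depth h = y·sinθ with sinθ = 0.823136.
The centroid lies 4r/(3π) = 0.632376 m above the diameter, so r − 4r/(3π) = 1.49 − 0.632376 = 0.857624 m below the topmost point, so y_c = 1.62 + 0.857624 = 2.47762 m and h_c = 2.47762 × 0.823136 = 2.03942 m.
A = πr²/2 = π × 1.49²/2 = 3.48732 m².
Resultant F = γ·h_c·A = 7.74009 × 2.03942 × 3.48732 = 55.0484 kN.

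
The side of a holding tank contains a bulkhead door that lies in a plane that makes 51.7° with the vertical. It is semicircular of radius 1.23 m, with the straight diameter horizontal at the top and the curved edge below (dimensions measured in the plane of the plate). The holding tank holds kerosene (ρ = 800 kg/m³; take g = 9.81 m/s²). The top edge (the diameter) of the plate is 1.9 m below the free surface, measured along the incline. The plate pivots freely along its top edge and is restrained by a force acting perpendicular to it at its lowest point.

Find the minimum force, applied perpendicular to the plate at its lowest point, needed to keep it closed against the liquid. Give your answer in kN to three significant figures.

γ = ρg = 800 × 9.81 / 1000 = 7.848 kN/m³.
The plate makes 51.7° with the vertical, i.e. θ = 90° − 51.7° = 38.3° to the horizontal. Measuring y along the incline from the free-surface line, vertical depth h = y·sinθ with sinθ = 0.619779.
The centroid of a semicircle lies 4r/(3π) = 0.522028 m from the diameter, here below the top edge, so y_c = 1.9 + 0.522028 = 2.42203 m and h_c = 2.42203 × 0.619779 = 1.50112 m.
A = πr²/2 = π × 1.23²/2 = 2.37646 m².
Resultant F = γ·h_c·A = 7.848 × 1.50112 × 2.37646 = 27.9966 kN.
I_c = (π/8 − 8/(9π))·r⁴ = 0.109757 × 1.23⁴ = 0.251219 m⁴.
Centre of pressure: y_p = y_c + I_c/(y_c·A) = 2.42203 + 0.251219/(2.42203 × 2.37646) = 2.42203 + 0.0436458 = 2.46568 m along the plane.
The resultant acts 0.522028 + 0.0436458 = 0.565674 m (along the plate) below the hinge at the top edge, so the moment about the hinge is M = F × 0.565674 = 27.9966 × 0.565674 = 15.8369 kN·m.
A normal force at the bottom, 1.23 m from the hinge, must supply this moment: P = 15.8369/1.23 = 12.8755 kN.

P ≈ 12.9 kN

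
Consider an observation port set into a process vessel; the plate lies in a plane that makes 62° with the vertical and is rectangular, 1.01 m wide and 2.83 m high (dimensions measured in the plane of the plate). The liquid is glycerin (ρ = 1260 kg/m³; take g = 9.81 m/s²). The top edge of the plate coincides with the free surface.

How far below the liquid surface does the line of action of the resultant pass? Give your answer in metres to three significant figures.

γ = ρg = 1260 × 9.81 / 1000 = 12.3606 kN/m³.
The plate makes 62° with the vertical, i.e. θ = 90° − 62° = 28° to the horizontal. Measuring y along the incline from the free-surface line, vertical depth h = y·sinθ with sinθ = 0.469472.
The centroid lies 2.83/2 = 1.415 m below the top edge, so y_c = 1.415 m and h_c = 1.415 × 0.469472 = 0.664303 m.
A = 1.01 × 2.83 = 2.8583 m².
Resultant F = γ·h_c·A = 12.3606 × 0.664303 × 2.8583 = 23.47 kN.
I_c = b·h³/12 = 1.01 × 2.83³/12 = 1.90765 m⁴.
Centre of pressure: y_p = y_c + I_c/(y_c·A) = 1.415 + 1.90765/(1.415 × 2.8583) = 1.415 + 0.471666 = 1.88667 m along the plane.
Vertically, h_p = y_p·sinθ = 1.88667 × 0.469472 = 0.885739 m.

h_p = 0.886 m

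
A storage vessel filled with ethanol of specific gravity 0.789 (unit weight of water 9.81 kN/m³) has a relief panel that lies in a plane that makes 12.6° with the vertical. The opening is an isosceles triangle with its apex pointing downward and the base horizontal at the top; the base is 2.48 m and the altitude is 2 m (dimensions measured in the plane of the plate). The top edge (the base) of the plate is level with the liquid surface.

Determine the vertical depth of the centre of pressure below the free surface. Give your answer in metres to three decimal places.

h_p = 0.976 m

γ = 0.789 × 9.81 = 7.74009 kN/m³.
The plate makes 12.6° with the vertical, i.e. θ = 90° − 12.6° = 77.4° to the horizontal. Measuring y along the incline from the free-surface line, vertical depth h = y·sinθ with sinθ = 0.975917.
With the apex down, the centroid sits h/3 = 2/3 = 0.666667 m below the base (the top edge), so y_c = 0.666667 m and h_c = 0.666667 × 0.975917 = 0.650612 m.
A = ½ × 2.48 × 2 = 2.48 m².
Resultant F = γ·h_c·A = 7.74009 × 0.650612 × 2.48 = 12.4888 kN.
I_c = b·h³/36 = 2.48 × 2³/36 = 0.551111 m⁴.
Centre of pressure: y_p = y_c + I_c/(y_c·A) = 0.666667 + 0.551111/(0.666667 × 2.48) = 0.666667 + 0.333333 = 1 m along the plane.
Vertically, h_p = y_p·sinθ = 1 × 0.975917 = 0.975917 m.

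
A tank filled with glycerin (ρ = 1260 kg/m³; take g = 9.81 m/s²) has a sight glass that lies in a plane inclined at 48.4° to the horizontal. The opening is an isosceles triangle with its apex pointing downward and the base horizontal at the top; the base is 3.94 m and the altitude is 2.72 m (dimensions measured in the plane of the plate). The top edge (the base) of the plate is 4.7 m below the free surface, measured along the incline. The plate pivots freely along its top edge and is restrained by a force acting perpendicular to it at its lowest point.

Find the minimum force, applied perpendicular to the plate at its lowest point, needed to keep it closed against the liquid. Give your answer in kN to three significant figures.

P ≈ 100 kN

γ = ρg = 1260 × 9.81 / 1000 = 12.3606 kN/m³.
Let θ = 48.4° be the plate's angle to the horizontal; measure y along the incline from where the plane meets the free surface. Vertical depth h = y·sinθ with sinθ = 0.747798.
With the apex down, the centroid sits h/3 = 2.72/3 = 0.906667 m below the base (the top edge), so y_c = 4.7 + 0.906667 = 5.60667 m and h_c = 5.60667 × 0.747798 = 4.19266 m.
A = ½ × 3.94 × 2.72 = 5.3584 m².
Resultant F = γ·h_c·A = 12.3606 × 4.19266 × 5.3584 = 277.693 kN.
I_c = b·h³/36 = 3.94 × 2.72³/36 = 2.20242 m⁴.
Centre of pressure: y_p = y_c + I_c/(y_c·A) = 5.60667 + 2.20242/(5.60667 × 5.3584) = 5.60667 + 0.0733095 = 5.67998 m along the plane.
The resultant acts 0.906667 + 0.0733095 = 0.979977 m (along the plate) below the hinge at the top edge, so the moment about the hinge is M = F × 0.979977 = 277.693 × 0.979977 = 272.133 kN·m.
A normal force at the bottom, 2.72 m from the hinge, must supply this moment: P = 272.133/2.72 = 100.049 kN.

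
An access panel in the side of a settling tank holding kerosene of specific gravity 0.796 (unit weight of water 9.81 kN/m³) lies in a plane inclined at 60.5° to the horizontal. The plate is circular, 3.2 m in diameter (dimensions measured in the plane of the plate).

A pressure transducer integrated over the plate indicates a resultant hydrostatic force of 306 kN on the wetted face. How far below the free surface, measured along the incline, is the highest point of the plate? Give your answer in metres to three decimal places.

y_top ≈ 3.998 m

γ = 0.796 × 9.81 = 7.80876 kN/m³.
A = π(1.6)² = 8.04248 m².
From F = γ·h_c·A, the centroid depth is h_c = 306/(7.80876 × 8.04248) = 4.87247 m.
Let θ = 60.5° be the plate's angle to the horizontal; measure y along the incline from where the plane meets the free surface. Vertical depth h = y·sinθ with sinθ = 0.870356.
Along the incline, y_c = h_c/sinθ = 4.87247/0.870356 = 5.59825 m.
The centroid is at the centre, 1.6 m below the top of the plate, so the highest point sits at y_top = 5.59825 − 1.6 = 3.99825 m along the incline.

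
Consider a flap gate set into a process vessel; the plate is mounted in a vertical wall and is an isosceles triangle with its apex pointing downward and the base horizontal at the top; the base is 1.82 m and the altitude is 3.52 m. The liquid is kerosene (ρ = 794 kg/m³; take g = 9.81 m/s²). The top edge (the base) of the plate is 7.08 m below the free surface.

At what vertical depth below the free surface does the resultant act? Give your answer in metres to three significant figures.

γ = ρg = 794 × 9.81 / 1000 = 7.78914 kN/m³.
With the apex down, the centroid sits h/3 = 3.52/3 = 1.17333 m below the base (the top edge), so the centroid depth is h_c = 7.08 + 1.17333 = 8.25333 m.
A = ½ × 1.82 × 3.52 = 3.2032 m².
Resultant F = γ·h_c·A = 7.78914 × 8.25333 × 3.2032 = 205.922 kN.
I_c = b·h³/36 = 1.82 × 3.52³/36 = 2.20494 m⁴.
Centre of pressure: y_p = y_c + I_c/(y_c·A) = 8.25333 + 2.20494/(8.25333 × 3.2032) = 8.25333 + 0.0834034 = 8.33673 m along the plane.

h_p = 8.34 m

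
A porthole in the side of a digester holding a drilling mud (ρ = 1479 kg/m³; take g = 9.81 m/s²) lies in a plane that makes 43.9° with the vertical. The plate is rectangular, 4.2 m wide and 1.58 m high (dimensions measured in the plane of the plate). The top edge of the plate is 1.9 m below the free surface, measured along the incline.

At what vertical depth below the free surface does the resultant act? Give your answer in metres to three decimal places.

h_p = 1.994 m

γ = ρg = 1479 × 9.81 / 1000 = 14.50899 kN/m³.
The plate makes 43.9° with the vertical, i.e. θ = 90° − 43.9° = 46.1° to the horizontal. Measuring y along the incline from the free-surface line, vertical depth h = y·sinθ with sinθ = 0.720551.
The centroid lies 1.58/2 = 0.79 m below the top edge, so y_c = 1.9 + 0.79 = 2.69 m and h_c = 2.69 × 0.720551 = 1.93828 m.
A = 4.2 × 1.58 = 6.636 m².
Resultant F = γ·h_c·A = 14.50899 × 1.93828 × 6.636 = 186.621 kN.
I_c = b·h³/12 = 4.2 × 1.58³/12 = 1.38051 m⁴.
Centre of pressure: y_p = y_c + I_c/(y_c·A) = 2.69 + 1.38051/(2.69 × 6.636) = 2.69 + 0.0773359 = 2.76734 m along the plane.
Vertically, h_p = y_p·sinθ = 2.76734 × 0.720551 = 1.99401 m.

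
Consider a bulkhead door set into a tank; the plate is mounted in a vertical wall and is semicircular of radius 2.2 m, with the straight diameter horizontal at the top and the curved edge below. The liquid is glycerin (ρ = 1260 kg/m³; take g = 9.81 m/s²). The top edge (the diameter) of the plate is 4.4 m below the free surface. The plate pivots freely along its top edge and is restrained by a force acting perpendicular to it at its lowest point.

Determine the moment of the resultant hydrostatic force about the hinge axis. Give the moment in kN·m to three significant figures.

M ≈ 500 kN·m

γ = ρg = 1260 × 9.81 / 1000 = 12.3606 kN/m³.
The centroid of a semicircle lies 4r/(3π) = 0.933709 m from the diameter, here below the top edge, so the centroid depth is h_c = 4.4 + 0.933709 = 5.33371 m.
A = πr²/2 = π × 2.2²/2 = 7.60265 m².
Resultant F = γ·h_c·A = 12.3606 × 5.33371 × 7.60265 = 501.226 kN.
I_c = (π/8 − 8/(9π))·r⁴ = 0.109757 × 2.2⁴ = 2.57112 m⁴.
Centre of pressure: y_p = y_c + I_c/(y_c·A) = 5.33371 + 2.57112/(5.33371 × 7.60265) = 5.33371 + 0.0634056 = 5.39712 m along the plane.
The resultant acts 0.933709 + 0.0634056 = 0.997115 m (along the plate) below the hinge at the top edge, so the moment about the hinge is M = F × 0.997115 = 501.226 × 0.997115 = 499.78 kN·m.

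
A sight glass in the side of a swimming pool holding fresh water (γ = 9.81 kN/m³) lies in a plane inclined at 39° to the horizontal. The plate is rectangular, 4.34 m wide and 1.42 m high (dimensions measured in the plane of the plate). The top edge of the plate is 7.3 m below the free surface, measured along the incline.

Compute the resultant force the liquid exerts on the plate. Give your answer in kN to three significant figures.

γ = 9.81 kN/m³.
Let θ = 39° be the plate's angle to the horizontal; measure y along the incline from where the plane meets the free surface. Vertical depth h = y·sinθ with sinθ = 0.629320.
The centroid lies 1.42/2 = 0.71 m below the top edge, so y_c = 7.3 + 0.71 = 8.01 m and h_c = 8.01 × 0.629320 = 5.04085 m.
A = 4.34 × 1.42 = 6.1628 m².
Resultant F = γ·h_c·A = 9.81 × 5.04085 × 6.1628 = 304.755 kN.

F ≈ 305 kN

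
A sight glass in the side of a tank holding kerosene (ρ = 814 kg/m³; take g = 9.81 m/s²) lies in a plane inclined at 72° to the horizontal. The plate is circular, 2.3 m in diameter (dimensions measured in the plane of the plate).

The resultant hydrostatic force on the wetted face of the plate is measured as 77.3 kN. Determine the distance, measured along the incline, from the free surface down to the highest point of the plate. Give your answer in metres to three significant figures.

γ = ρg = 814 × 9.81 / 1000 = 7.98534 kN/m³.
A = π(1.15)² = 4.15476 m².
From F = γ·h_c·A, the centroid depth is h_c = 77.3/(7.98534 × 4.15476) = 2.32992 m.
Let θ = 72° be the plate's angle to the horizontal; measure y along the incline from where the plane meets the free surface. Vertical depth h = y·sinθ with sinθ = 0.951057.
Along the incline, y_c = h_c/sinθ = 2.32992/0.951057 = 2.44982 m.
The centroid is at the centre, 1.15 m below the top of the plate, so the highest point sits at y_top = 2.44982 − 1.15 = 1.29982 m along the incline.

y_top ≈ 1.30 m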